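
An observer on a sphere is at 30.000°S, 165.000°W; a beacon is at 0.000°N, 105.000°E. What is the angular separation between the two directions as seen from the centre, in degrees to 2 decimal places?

90.00°

With latitudes φ₁ = -30.000°, φ₂ = 0.000° and longitude difference Δλ = -90.000°:
cos c = sin φ₁ sin φ₂ + cos φ₁ cos φ₂ cos Δλ = (-0.5000)(0.0000) + (0.8660)(1.0000)(0.0000) = -0.00000,
so c = arccos(-0.00000) = 1.57080 rad.
So the angular separation is 90.00°.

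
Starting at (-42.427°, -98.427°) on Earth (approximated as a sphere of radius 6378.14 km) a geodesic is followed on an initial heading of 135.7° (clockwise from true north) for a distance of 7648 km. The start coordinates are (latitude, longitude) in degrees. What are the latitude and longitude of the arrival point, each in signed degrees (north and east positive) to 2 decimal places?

Angular distance δ = d/R = 7648/6378.14 = 1.19910 rad; initial bearing θ = 2.3684 rad.
sin φ₂ = sin φ₁ cos δ + cos φ₁ sin δ cos θ = (-0.6747)(0.3632) + (0.7381)(0.9317)(-0.7157) = -0.7372, so φ₂ = -47.50°.
Δλ = atan2(sin θ sin δ cos φ₁, cos δ − sin φ₁ sin φ₂) = atan2(0.4803, -0.1342) = 105.608°.
λ₂ = -98.427° + 105.608° = 7.18°.

-47.50°, 7.18°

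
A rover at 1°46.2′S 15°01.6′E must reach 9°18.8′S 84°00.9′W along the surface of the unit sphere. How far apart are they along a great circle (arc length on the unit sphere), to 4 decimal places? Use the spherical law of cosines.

Let φ₁ = -0.0309 rad, φ₂ = -0.1625 rad, and Δλ = -1.7286 rad.
cos c = sin φ₁ sin φ₂ + cos φ₁ cos φ₂ cos Δλ = (-0.0309)(-0.1618) + (0.9995)(0.9868)(-0.1572) = -0.15001,
so c = arccos(-0.15001) = 1.72137 rad.
On the unit sphere the arc length equals the central angle: 1.7214.

1.7214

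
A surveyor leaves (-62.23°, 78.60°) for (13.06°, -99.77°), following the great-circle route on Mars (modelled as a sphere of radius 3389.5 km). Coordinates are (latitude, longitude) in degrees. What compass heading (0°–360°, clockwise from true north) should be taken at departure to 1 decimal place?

Δλ = -178.370° = -3.1131 rad.
y = sin Δλ · cos φ₂ = (-0.0284)(0.9741) = -0.0277
x = cos φ₁ sin φ₂ − sin φ₁ cos φ₂ cos Δλ = (0.4659)(0.2260) − (-0.8848)(0.9741)(-0.9996) = -0.7563
θ = atan2(y, x) = -177.90°; adding 360° gives 182.1°.

182.1°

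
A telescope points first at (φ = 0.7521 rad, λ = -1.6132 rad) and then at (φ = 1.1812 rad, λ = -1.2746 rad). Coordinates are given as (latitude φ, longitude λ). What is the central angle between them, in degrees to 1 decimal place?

Let φ₁ = 0.7521 rad, φ₂ = 1.1812 rad, and Δλ = 0.3386 rad.
cos c = sin φ₁ sin φ₂ + cos φ₁ cos φ₂ cos Δλ = (0.6832)(0.9251) + (0.7303)(0.3798)(0.9432) = 0.89359,
so c = arccos(0.89359) = 0.46551 rad.
So the angular separation is 26.7°.

26.7°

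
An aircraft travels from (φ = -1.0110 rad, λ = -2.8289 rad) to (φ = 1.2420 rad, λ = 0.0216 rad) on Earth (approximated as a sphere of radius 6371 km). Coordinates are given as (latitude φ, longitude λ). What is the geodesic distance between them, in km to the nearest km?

In radians: φ₁ = -1.0110, φ₂ = 1.2420, Δλ = 163.322° = 2.8505 rad.
cos c = sin φ₁ sin φ₂ + cos φ₁ cos φ₂ cos Δλ = (-0.8474)(0.9464) + (0.5310)(0.3229)(-0.9579) = -0.96622,
so c = arccos(-0.96622) = 2.88095 rad.
Distance = R·c = 6371 × 2.8809 ≈ 18355 km.

18355 km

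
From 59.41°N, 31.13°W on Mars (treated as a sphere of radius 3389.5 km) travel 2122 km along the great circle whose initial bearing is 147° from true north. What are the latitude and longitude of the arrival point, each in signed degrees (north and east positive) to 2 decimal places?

26.58°, -10.22°

Angular distance δ = d/R = 2122/3389.5 = 0.62605 rad; initial bearing θ = 2.5656 rad.
sin φ₂ = sin φ₁ cos δ + cos φ₁ sin δ cos θ = (0.8608)(0.8103) + (0.5089)(0.5859)(-0.8387) = 0.4475, so φ₂ = 26.58°.
Δλ = atan2(sin θ sin δ cos φ₁, cos δ − sin φ₁ sin φ₂) = atan2(0.1624, 0.4251) = 20.907°.
λ₂ = -31.130° + 20.907° = -10.22°.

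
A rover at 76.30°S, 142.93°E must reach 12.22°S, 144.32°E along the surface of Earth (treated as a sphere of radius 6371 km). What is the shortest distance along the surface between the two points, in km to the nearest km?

7126 km

With latitudes φ₁ = -76.300°, φ₂ = -12.220° and longitude difference Δλ = 1.390°:
Haversine: a = sin²(Δφ/2) + cos φ₁ cos φ₂ sin²(Δλ/2) = 0.2814 + (0.2368)(0.9773)(0.0001) = 0.28148.
Central angle c = 2·arcsin(√a) = 1.11848 rad.
Distance = R·c = 6371 × 1.1185 ≈ 7126 km.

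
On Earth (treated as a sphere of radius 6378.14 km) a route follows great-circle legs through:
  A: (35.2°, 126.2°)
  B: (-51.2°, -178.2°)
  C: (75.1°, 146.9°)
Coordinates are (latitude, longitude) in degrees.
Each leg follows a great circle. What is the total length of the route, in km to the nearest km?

Leg A→B: central angle 1.7314 rad, distance 11043.4 km.
Leg B→C: central angle 2.2408 rad, distance 14292.1 km.
Total: 11043.4 + 14292.1 ≈ 25336 km.

25336 km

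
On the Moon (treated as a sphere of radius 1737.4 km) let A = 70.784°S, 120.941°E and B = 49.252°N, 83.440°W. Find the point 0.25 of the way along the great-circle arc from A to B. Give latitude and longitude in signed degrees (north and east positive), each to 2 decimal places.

The central angle between A and B is δ = 2.7166 rad.
With f = 0.25, the slerp weights are sin((1−f)δ)/sin δ = 2.1661 and sin(fδ)/sin δ = 1.5235.
Weighted sum of the unit vectors: (2.1661)·(-0.1692,0.2823,-0.9443) + (1.5235)·(0.0746,-0.6485,0.7576) = (-0.2530, -0.3765, -0.8912).
Converting back: φ = atan2(z, √(x²+y²)) = -63.03°, λ = atan2(y, x) = -123.90°.

-63.03°, -123.90°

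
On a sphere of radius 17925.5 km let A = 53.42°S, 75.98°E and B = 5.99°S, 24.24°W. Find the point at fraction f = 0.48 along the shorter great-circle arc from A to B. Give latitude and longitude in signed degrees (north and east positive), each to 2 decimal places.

-41.59°, 11.05°

The central angle between A and B is δ = 1.5922 rad.
With f = 0.48, the slerp weights are sin((1−f)δ)/sin δ = 0.7367 and sin(fδ)/sin δ = 0.6921.
Weighted sum of the unit vectors: (0.7367)·(0.1444,0.5782,-0.8030) + (0.6921)·(0.9069,-0.4083,-0.1044) = (0.7340, 0.1433, -0.6638).
Converting back: φ = atan2(z, √(x²+y²)) = -41.59°, λ = atan2(y, x) = 11.05°.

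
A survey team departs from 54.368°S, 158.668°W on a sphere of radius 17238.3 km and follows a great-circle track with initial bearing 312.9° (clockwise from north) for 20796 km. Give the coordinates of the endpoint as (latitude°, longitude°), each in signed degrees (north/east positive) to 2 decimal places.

4.64°, 157.96°

Angular distance δ = d/R = 20796/17238.3 = 1.20638 rad; initial bearing θ = 5.4611 rad.
sin φ₂ = sin φ₁ cos δ + cos φ₁ sin δ cos θ = (-0.8128)(0.3564) + (0.5826)(0.9343)(0.6807) = 0.0809, so φ₂ = 4.64°.
Δλ = atan2(sin θ sin δ cos φ₁, cos δ − sin φ₁ sin φ₂) = atan2(-0.3987, 0.4221) = -43.368°.
λ₂ = -158.668° − 43.368° = -202.04° → 157.96° after wrapping to (−180°, 180°].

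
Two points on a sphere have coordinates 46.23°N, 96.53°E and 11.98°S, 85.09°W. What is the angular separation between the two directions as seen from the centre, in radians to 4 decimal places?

In radians: φ₁ = 0.8069, φ₂ = -0.2091, Δλ = 178.380° = 3.1133 rad.
Haversine: a = sin²(Δφ/2) + cos φ₁ cos φ₂ sin²(Δλ/2) = 0.2366 + (0.6918)(0.9782)(0.9998) = 0.91316.
Central angle c = 2·arcsin(√a) = 2.54334 rad.
So the angular separation is 2.5433 rad.

2.5433 rad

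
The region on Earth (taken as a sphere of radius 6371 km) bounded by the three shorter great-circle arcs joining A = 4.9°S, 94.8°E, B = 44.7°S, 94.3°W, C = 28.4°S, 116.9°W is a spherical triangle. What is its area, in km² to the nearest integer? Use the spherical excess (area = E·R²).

38483930 km²

Side lengths (central angles): a = 0.4232, b = 2.3533, c = 2.2643 rad; semiperimeter s = 2.5204.
By l'Huilier's theorem, tan(E/4) = √[tan(s/2) tan((s−a)/2) tan((s−b)/2) tan((s−c)/2)], giving spherical excess E = 0.9481 rad.
Area = E·R² = 0.9481 × (6371)² ≈ 38483930 km².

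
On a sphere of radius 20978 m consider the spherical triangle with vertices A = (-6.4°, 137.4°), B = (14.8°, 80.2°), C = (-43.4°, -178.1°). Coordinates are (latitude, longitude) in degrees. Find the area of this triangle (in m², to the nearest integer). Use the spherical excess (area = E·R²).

171735166 m²

Side lengths (central angles): a = 1.8944, b = 0.9378, c = 1.0564 rad; semiperimeter s = 1.9443.
By l'Huilier's theorem, tan(E/4) = √[tan(s/2) tan((s−a)/2) tan((s−b)/2) tan((s−c)/2)], giving spherical excess E = 0.3902 rad.
Area = E·R² = 0.3902 × (20978)² ≈ 171735166 m².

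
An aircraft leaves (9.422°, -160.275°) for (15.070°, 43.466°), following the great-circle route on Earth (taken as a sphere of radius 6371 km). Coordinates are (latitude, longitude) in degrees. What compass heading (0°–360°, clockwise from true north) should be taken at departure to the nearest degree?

316°

With φ₁ = 0.1644, φ₂ = 0.2630, Δλ = -2.7272 rad, the forward-azimuth formula gives
θ = atan2( sin Δλ cos φ₂ , cos φ₁ sin φ₂ − sin φ₁ cos φ₂ cos Δλ ) = atan2(-0.3888, 0.4012) = -44.10°.
Adding 360° brings this into [0°, 360°): 316°.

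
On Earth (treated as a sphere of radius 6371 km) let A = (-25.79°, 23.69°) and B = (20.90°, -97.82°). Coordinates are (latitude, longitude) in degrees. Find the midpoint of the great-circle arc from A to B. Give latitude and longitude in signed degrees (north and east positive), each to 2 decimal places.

-4.99°, -38.95°

The central angle between A and B is δ = 2.2079 rad.
With f = 0.5, the slerp weights are sin((1−f)δ)/sin δ = 1.1109 and sin(fδ)/sin δ = 1.1109.
Weighted sum of the unit vectors: (1.1109)·(0.8245,0.3618,-0.4351) + (1.1109)·(-0.1271,-0.9255,0.3567) = (0.7747, -0.6263, -0.0870).
Converting back: φ = atan2(z, √(x²+y²)) = -4.99°, λ = atan2(y, x) = -38.95°.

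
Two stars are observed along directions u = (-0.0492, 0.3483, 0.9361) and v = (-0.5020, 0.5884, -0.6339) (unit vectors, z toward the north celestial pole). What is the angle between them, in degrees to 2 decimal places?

111.33°

u·v = -0.3638; |u| = 1.0000, |v| = 1.0000.
cos θ = (u·v)/(|u||v|) = -0.3637, so θ = 111.33°.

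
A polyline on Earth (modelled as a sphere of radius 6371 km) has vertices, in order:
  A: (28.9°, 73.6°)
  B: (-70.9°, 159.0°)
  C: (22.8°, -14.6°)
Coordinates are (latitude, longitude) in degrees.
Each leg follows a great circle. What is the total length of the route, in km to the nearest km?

Leg A→B: central angle 2.0194 rad, distance 12865.6 km.
Leg B→C: central angle 2.2996 rad, distance 14650.5 km.
Total: 12865.6 + 14650.5 ≈ 27516 km.

27516 km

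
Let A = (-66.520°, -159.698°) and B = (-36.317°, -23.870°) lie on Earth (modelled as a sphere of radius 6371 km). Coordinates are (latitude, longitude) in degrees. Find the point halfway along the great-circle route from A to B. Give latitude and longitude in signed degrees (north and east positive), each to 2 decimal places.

-68.67°, -51.97°

Central angle δ = 1.2525 rad. Interpolating on the sphere with fraction f = 0.5:
P = [sin((1−f)δ)·A + sin(fδ)·B] / sin δ = 0.6171·A + 0.6171·B in Cartesian coordinates,
giving P = (0.2241, -0.2865, -0.9315), i.e. latitude -68.67°, longitude -51.97°.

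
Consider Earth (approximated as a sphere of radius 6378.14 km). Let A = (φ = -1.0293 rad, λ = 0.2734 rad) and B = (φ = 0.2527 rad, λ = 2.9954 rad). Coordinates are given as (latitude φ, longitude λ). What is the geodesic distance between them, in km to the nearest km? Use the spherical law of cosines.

14702 km

In radians: φ₁ = -1.0293, φ₂ = 0.2527, Δλ = 155.959° = 2.7220 rad.
cos c = sin φ₁ sin φ₂ + cos φ₁ cos φ₂ cos Δλ = (-0.8569)(0.2500) + (0.5154)(0.9682)(-0.9133) = -0.67001,
so c = arccos(-0.67001) = 2.30502 rad.
Distance = R·c = 6378.14 × 2.3050 ≈ 14702 km.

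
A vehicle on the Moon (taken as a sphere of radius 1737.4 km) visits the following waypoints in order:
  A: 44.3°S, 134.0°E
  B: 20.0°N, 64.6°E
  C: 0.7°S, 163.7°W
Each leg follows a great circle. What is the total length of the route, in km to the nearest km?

6645 km

Leg A→B: central angle 1.5730 rad, distance 2733.0 km.
Leg B→C: central angle 2.2514 rad, distance 3911.5 km.
Total: 2733.0 + 3911.5 ≈ 6645 km.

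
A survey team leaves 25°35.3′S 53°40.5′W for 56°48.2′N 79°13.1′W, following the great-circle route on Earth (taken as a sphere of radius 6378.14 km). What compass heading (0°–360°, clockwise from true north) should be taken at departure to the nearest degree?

With φ₁ = -0.4466, φ₂ = 0.9914, Δλ = -0.4458 rad, the forward-azimuth formula gives
θ = atan2( sin Δλ cos φ₂ , cos φ₁ sin φ₂ − sin φ₁ cos φ₂ cos Δλ ) = atan2(-0.2361, 0.9681) = -13.71°.
Adding 360° brings this into [0°, 360°): 346°.

346°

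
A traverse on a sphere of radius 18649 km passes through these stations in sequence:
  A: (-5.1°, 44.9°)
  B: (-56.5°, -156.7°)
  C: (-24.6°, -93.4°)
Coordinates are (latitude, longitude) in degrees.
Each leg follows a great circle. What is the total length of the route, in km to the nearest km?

55652 km

Leg A→B: central angle 2.0231 rad, distance 37728.4 km.
Leg B→C: central angle 0.9611 rad, distance 17923.6 km.
Total: 37728.4 + 17923.6 ≈ 55652 km.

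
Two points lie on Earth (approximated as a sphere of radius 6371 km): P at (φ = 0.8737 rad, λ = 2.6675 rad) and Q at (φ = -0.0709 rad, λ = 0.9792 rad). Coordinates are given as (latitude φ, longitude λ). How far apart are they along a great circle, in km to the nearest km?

In radians: φ₁ = 0.8737, φ₂ = -0.0709, Δλ = -96.732° = -1.6883 rad.
cos c = sin φ₁ sin φ₂ + cos φ₁ cos φ₂ cos Δλ = (0.7667)(-0.0708) + (0.6420)(0.9975)(-0.1172) = -0.12939,
so c = arccos(-0.12939) = 1.70055 rad.
Distance = R·c = 6371 × 1.7005 ≈ 10834 km.

10834 km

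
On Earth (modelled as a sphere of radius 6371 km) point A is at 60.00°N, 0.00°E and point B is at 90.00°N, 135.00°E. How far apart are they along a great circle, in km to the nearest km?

3336 km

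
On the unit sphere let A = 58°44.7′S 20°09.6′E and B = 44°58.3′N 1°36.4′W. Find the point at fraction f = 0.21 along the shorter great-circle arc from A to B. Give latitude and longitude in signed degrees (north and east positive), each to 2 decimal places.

-37.17°, 12.78°

Central angle δ = 1.8372 rad. Interpolating on the sphere with fraction f = 0.21:
P = [sin((1−f)δ)·A + sin(fδ)·B] / sin δ = 1.0292·A + 0.3901·B in Cartesian coordinates,
giving P = (0.7771, 0.1763, -0.6041), i.e. latitude -37.17°, longitude 12.78°.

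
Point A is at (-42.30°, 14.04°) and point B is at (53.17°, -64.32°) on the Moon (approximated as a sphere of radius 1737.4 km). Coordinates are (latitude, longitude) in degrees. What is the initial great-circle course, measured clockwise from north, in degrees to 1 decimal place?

Δλ = -78.360° = -1.3676 rad.
y = sin Δλ · cos φ₂ = (-0.9794)(0.5994) = -0.5871
x = cos φ₁ sin φ₂ − sin φ₁ cos φ₂ cos Δλ = (0.7396)(0.8004) − (-0.6730)(0.5994)(0.2018) = 0.6734
θ = atan2(y, x) = -41.08°; adding 360° gives 318.9°.

318.9°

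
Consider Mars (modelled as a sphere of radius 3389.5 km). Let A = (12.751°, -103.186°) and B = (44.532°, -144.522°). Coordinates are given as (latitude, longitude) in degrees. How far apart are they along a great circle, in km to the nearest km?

In radians: φ₁ = 0.2225, φ₂ = 0.7772, Δλ = -41.336° = -0.7214 rad.
cos c = sin φ₁ sin φ₂ + cos φ₁ cos φ₂ cos Δλ = (0.2207)(0.7013) + (0.9753)(0.7129)(0.7508) = 0.67684,
so c = arccos(0.67684) = 0.82734 rad.
Distance = R·c = 3389.5 × 0.8273 ≈ 2804 km.

2804 km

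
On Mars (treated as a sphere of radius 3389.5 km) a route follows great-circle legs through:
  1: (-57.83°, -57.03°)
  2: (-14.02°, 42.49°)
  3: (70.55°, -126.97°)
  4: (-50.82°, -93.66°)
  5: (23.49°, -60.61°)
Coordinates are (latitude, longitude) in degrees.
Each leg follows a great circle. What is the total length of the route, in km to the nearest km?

24241 km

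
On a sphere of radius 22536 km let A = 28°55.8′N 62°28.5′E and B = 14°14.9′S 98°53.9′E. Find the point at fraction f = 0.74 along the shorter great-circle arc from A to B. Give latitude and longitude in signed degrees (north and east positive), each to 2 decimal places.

-2.86°, 89.84°

Central angle δ = 0.9722 rad. Interpolating on the sphere with fraction f = 0.74:
P = [sin((1−f)δ)·A + sin(fδ)·B] / sin δ = 0.3027·A + 0.7976·B in Cartesian coordinates,
giving P = (0.0029, 0.9988, -0.0499), i.e. latitude -2.86°, longitude 89.84°.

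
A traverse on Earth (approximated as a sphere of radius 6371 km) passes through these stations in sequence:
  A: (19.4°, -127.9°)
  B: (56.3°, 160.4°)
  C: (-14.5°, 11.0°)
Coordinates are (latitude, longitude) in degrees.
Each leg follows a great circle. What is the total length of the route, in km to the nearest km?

Leg A→B: central angle 1.1145 rad, distance 7100.2 km.
Leg B→C: central angle 2.3059 rad, distance 14690.9 km.
Total: 7100.2 + 14690.9 ≈ 21791 km.

21791 km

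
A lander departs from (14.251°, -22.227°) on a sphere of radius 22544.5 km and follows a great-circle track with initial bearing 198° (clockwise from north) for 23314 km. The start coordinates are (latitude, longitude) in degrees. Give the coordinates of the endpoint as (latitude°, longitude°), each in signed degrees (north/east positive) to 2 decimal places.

-41.79°, -43.09°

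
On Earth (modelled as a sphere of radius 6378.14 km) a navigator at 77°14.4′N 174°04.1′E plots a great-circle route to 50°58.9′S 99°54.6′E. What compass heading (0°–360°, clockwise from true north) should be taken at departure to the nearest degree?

241°

With φ₁ = 1.3481, φ₂ = -0.8898, Δλ = -1.2943 rad, the forward-azimuth formula gives
θ = atan2( sin Δλ cos φ₂ , cos φ₁ sin φ₂ − sin φ₁ cos φ₂ cos Δλ ) = atan2(-0.6057, -0.3392) = -119.25°.
Adding 360° brings this into [0°, 360°): 241°.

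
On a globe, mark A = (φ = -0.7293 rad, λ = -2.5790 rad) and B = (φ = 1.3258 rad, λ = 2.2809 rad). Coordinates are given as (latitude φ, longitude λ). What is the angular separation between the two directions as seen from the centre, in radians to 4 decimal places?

2.2394 rad

In radians: φ₁ = -0.7293, φ₂ = 1.3258, Δλ = -81.548° = -1.4233 rad.
Haversine: a = sin²(Δφ/2) + cos φ₁ cos φ₂ sin²(Δλ/2) = 0.7328 + (0.7456)(0.2426)(0.4265) = 0.80993.
Central angle c = 2·arcsin(√a) = 2.23937 rad.
So the angular separation is 2.2394 rad.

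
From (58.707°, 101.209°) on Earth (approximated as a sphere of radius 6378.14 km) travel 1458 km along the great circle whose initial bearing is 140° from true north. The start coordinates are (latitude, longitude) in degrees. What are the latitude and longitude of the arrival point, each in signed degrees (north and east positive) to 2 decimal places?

47.91°, 113.76°

Angular distance δ = d/R = 1458/6378.14 = 0.22859 rad; initial bearing θ = 2.4435 rad.
sin φ₂ = sin φ₁ cos δ + cos φ₁ sin δ cos θ = (0.8545)(0.9740) + (0.5194)(0.2266)(-0.7660) = 0.7421, so φ₂ = 47.91°.
Δλ = atan2(sin θ sin δ cos φ₁, cos δ − sin φ₁ sin φ₂) = atan2(0.0757, 0.3398) = 12.552°.
λ₂ = 101.209° + 12.552° = 113.76°.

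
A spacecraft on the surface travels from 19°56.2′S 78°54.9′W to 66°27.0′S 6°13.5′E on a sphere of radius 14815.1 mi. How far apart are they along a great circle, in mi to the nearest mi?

18062 mi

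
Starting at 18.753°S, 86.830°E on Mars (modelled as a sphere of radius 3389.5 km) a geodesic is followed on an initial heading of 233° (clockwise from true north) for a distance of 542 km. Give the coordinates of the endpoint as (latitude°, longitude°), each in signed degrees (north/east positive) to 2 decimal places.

-24.09°, 78.82°

Angular distance δ = d/R = 542/3389.5 = 0.15991 rad; initial bearing θ = 4.0666 rad.
sin φ₂ = sin φ₁ cos δ + cos φ₁ sin δ cos θ = (-0.3215)(0.9872) + (0.9469)(0.1592)(-0.6018) = -0.4081, so φ₂ = -24.09°.
Δλ = atan2(sin θ sin δ cos φ₁, cos δ − sin φ₁ sin φ₂) = atan2(-0.1204, 0.8560) = -8.007°.
λ₂ = 86.830° − 8.007° = 78.82°.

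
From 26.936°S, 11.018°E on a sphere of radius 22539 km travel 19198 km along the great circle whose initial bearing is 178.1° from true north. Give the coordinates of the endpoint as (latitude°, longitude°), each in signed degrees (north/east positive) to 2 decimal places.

Angular distance δ = d/R = 19198/22539 = 0.85177 rad; initial bearing θ = 3.1084 rad.
sin φ₂ = sin φ₁ cos δ + cos φ₁ sin δ cos θ = (-0.4530)(0.6587) + (0.8915)(0.7524)(-0.9995) = -0.9688, so φ₂ = -75.65°.
Δλ = atan2(sin θ sin δ cos φ₁, cos δ − sin φ₁ sin φ₂) = atan2(0.0222, 0.2198) = 5.778°.
λ₂ = 11.018° + 5.778° = 16.80°.

-75.65°, 16.80°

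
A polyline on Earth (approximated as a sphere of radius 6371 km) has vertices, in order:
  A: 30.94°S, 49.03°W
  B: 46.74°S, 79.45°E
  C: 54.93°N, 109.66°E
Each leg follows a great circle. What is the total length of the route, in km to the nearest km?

Leg A→B: central angle 1.5621 rad, distance 9952.3 km.
Leg B→C: central angle 1.8294 rad, distance 11655.3 km.
Total: 9952.3 + 11655.3 ≈ 21608 km.

21608 km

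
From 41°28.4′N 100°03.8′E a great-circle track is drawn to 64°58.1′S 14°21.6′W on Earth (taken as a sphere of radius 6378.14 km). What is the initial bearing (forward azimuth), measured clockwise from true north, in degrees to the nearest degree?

Δλ = -114.423° = -1.9971 rad.
y = sin Δλ · cos φ₂ = (-0.9105)(0.4231) = -0.3853
x = cos φ₁ sin φ₂ − sin φ₁ cos φ₂ cos Δλ = (0.7493)(-0.9061) − (0.6623)(0.4231)(-0.4135) = -0.5630
θ = atan2(y, x) = -145.62°; adding 360° gives 214°.

214°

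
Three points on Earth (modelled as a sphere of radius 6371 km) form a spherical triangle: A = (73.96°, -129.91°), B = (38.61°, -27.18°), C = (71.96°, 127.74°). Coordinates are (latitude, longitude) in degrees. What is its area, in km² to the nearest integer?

10045821 km²

Side lengths (central angles): a = 1.1873, b = 0.4612, c = 0.9859 rad; semiperimeter s = 1.3172.
By l'Huilier's theorem, tan(E/4) = √[tan(s/2) tan((s−a)/2) tan((s−b)/2) tan((s−c)/2)], giving spherical excess E = 0.2475 rad.
Area = E·R² = 0.2475 × (6371)² ≈ 10045821 km².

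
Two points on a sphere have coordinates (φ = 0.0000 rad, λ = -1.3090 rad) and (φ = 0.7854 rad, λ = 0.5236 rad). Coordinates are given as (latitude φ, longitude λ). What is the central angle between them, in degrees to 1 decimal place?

With latitudes φ₁ = 0.000°, φ₂ = 45.000° and longitude difference Δλ = 105.000°:
Haversine: a = sin²(Δφ/2) + cos φ₁ cos φ₂ sin²(Δλ/2) = 0.1464 + (1.0000)(0.7071)(0.6294) = 0.59151.
Central angle c = 2·arcsin(√a) = 1.75485 rad.
So the angular separation is 100.5°.

100.5°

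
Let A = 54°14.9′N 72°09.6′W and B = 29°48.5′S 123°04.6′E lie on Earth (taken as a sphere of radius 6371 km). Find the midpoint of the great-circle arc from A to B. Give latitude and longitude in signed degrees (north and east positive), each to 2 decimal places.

42.72°, 149.88°

The central angle between A and B is δ = 2.6738 rad.
With f = 0.5, the slerp weights are sin((1−f)δ)/sin δ = 2.1574 and sin(fδ)/sin δ = 2.1574.
Weighted sum of the unit vectors: (2.1574)·(0.1790,-0.5562,0.8116) + (2.1574)·(-0.4736,0.7271,-0.4971) = (-0.6355, 0.3687, 0.6784).
Converting back: φ = atan2(z, √(x²+y²)) = 42.72°, λ = atan2(y, x) = 149.88°.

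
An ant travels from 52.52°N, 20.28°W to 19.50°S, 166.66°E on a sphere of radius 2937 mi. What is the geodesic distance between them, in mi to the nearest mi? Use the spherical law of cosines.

In radians: φ₁ = 0.9166, φ₂ = -0.3403, Δλ = -173.060° = -3.0205 rad.
cos c = sin φ₁ sin φ₂ + cos φ₁ cos φ₂ cos Δλ = (0.7936)(-0.3338) + (0.6085)(0.9426)(-0.9927) = -0.83428,
so c = arccos(-0.83428) = 2.55762 rad.
Distance = R·c = 2937 × 2.5576 ≈ 7512 mi.

7512 mi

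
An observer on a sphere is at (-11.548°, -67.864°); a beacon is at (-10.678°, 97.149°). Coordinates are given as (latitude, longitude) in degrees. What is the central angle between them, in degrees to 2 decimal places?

Let φ₁ = -0.2016 rad, φ₂ = -0.1864 rad, and Δλ = 2.8800 rad.
cos c = sin φ₁ sin φ₂ + cos φ₁ cos φ₂ cos Δλ = (-0.2002)(-0.1853) + (0.9798)(0.9827)(-0.9660) = -0.89295,
so c = arccos(-0.89295) = 2.67465 rad.
So the angular separation is 153.25°.

153.25°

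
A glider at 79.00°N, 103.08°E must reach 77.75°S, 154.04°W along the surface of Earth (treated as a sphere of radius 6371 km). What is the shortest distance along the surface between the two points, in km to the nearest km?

With latitudes φ₁ = 79.000°, φ₂ = -77.750° and longitude difference Δλ = 102.880°:
cos c = sin φ₁ sin φ₂ + cos φ₁ cos φ₂ cos Δλ = (0.9816)(-0.9772) + (0.1908)(0.2122)(-0.2229) = -0.96830,
so c = arccos(-0.96830) = 2.88913 rad.
Distance = R·c = 6371 × 2.8891 ≈ 18407 km.

18407 km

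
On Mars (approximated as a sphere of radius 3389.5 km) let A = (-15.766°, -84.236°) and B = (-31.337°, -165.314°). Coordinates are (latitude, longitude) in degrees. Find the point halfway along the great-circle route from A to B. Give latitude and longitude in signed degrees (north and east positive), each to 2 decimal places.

-29.80°, -121.86°

Central angle δ = 1.2987 rad. Interpolating on the sphere with fraction f = 0.5:
P = [sin((1−f)δ)·A + sin(fδ)·B] / sin δ = 0.6278·A + 0.6278·B in Cartesian coordinates,
giving P = (-0.4580, -0.7370, -0.4970), i.e. latitude -29.80°, longitude -121.86°.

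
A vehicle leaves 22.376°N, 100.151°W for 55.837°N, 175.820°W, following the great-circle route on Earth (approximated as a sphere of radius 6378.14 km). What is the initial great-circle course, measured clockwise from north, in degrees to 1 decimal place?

322.6°

With φ₁ = 0.3905, φ₂ = 0.9745, Δλ = -1.3207 rad, the forward-azimuth formula gives
θ = atan2( sin Δλ cos φ₂ , cos φ₁ sin φ₂ − sin φ₁ cos φ₂ cos Δλ ) = atan2(-0.5441, 0.7122) = -37.38°.
Adding 360° brings this into [0°, 360°): 322.6°.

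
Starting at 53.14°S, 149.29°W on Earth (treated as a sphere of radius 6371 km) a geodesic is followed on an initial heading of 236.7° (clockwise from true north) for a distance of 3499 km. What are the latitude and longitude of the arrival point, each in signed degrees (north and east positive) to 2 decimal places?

Angular distance δ = d/R = 3499/6371 = 0.54921 rad; initial bearing θ = 4.1312 rad.
sin φ₂ = sin φ₁ cos δ + cos φ₁ sin δ cos θ = (-0.8001)(0.8529) + (0.5999)(0.5220)(-0.5490) = -0.8544, so φ₂ = -58.69°.
Δλ = atan2(sin θ sin δ cos φ₁, cos δ − sin φ₁ sin φ₂) = atan2(-0.2617, 0.1694) = -57.092°.
λ₂ = -149.290° − 57.092° = -206.38° → 153.62° after wrapping to (−180°, 180°].

-58.69°, 153.62°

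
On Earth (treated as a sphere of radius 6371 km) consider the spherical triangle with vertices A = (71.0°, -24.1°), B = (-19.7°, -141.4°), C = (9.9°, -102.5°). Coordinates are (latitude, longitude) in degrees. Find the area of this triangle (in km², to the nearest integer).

Side lengths (central angles): a = 0.8449, b = 1.3417, c = 2.0480 rad; semiperimeter s = 2.1173.
By l'Huilier's theorem, tan(E/4) = √[tan(s/2) tan((s−a)/2) tan((s−b)/2) tan((s−c)/2)], giving spherical excess E = 0.5423 rad.
Area = E·R² = 0.5423 × (6371)² ≈ 22010210 km².

22010210 km²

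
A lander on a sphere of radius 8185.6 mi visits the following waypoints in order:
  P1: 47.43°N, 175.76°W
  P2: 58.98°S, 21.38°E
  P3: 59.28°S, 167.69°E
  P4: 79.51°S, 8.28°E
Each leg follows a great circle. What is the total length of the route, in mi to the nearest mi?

Leg P1→P2: central angle 2.8735 rad, distance 23521.0 mi.
Leg P2→P3: central angle 1.0267 rad, distance 8403.8 mi.
Leg P3→P4: central angle 0.7102 rad, distance 5813.3 mi.
Total: 23521.0 + 8403.8 + 5813.3 ≈ 37738 mi.

37738 mi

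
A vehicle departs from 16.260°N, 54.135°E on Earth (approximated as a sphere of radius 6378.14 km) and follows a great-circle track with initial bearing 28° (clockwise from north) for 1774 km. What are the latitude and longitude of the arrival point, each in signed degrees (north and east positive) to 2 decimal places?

Angular distance δ = d/R = 1774/6378.14 = 0.27814 rad; initial bearing θ = 0.4887 rad.
sin φ₂ = sin φ₁ cos δ + cos φ₁ sin δ cos θ = (0.2800)(0.9616) + (0.9600)(0.2746)(0.8829) = 0.5020, so φ₂ = 30.13°.
Δλ = atan2(sin θ sin δ cos φ₁, cos δ − sin φ₁ sin φ₂) = atan2(0.1237, 0.8210) = 8.571°.
λ₂ = 54.135° + 8.571° = 62.71°.

30.13°, 62.71°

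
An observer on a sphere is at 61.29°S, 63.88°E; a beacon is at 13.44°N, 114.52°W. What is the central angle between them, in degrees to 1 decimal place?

In radians: φ₁ = -1.0697, φ₂ = 0.2346, Δλ = -178.400° = -3.1137 rad.
Haversine: a = sin²(Δφ/2) + cos φ₁ cos φ₂ sin²(Δλ/2) = 0.3683 + (0.4804)(0.9726)(0.9998) = 0.83545.
Central angle c = 2·arcsin(√a) = 2.30621 rad.
So the angular separation is 132.1°.

132.1°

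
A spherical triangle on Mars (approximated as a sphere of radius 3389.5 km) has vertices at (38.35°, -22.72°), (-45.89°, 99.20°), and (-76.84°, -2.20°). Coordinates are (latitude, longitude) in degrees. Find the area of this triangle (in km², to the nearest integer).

18180439 km²

Side lengths (central angles): a = 0.8395, b = 2.0230, c = 2.3952 rad; semiperimeter s = 2.6288.
By l'Huilier's theorem, tan(E/4) = √[tan(s/2) tan((s−a)/2) tan((s−b)/2) tan((s−c)/2)], giving spherical excess E = 1.5825 rad.
Area = E·R² = 1.5825 × (3389.5)² ≈ 18180439 km².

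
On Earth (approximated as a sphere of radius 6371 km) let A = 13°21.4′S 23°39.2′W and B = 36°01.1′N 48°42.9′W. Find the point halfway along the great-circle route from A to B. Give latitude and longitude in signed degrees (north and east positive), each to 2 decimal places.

11.60°, -35.01°

Central angle δ = 0.9557 rad. Interpolating on the sphere with fraction f = 0.5:
P = [sin((1−f)δ)·A + sin(fδ)·B] / sin δ = 0.5631·A + 0.5631·B in Cartesian coordinates,
giving P = (0.8023, -0.5620, 0.2010), i.e. latitude 11.60°, longitude -35.01°.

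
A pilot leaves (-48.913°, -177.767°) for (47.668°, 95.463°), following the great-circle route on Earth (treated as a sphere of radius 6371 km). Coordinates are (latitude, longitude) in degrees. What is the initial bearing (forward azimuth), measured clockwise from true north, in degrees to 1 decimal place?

307.4°

Δλ = -86.770° = -1.5144 rad.
y = sin Δλ · cos φ₂ = (-0.9984)(0.6734) = -0.6724
x = cos φ₁ sin φ₂ − sin φ₁ cos φ₂ cos Δλ = (0.6572)(0.7393) − (-0.7537)(0.6734)(0.0563) = 0.5144
θ = atan2(y, x) = -52.58°; adding 360° gives 307.4°.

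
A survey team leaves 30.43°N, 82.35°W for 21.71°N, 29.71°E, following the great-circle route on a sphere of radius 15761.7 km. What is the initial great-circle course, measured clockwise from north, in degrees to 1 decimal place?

With φ₁ = 0.5311, φ₂ = 0.3789, Δλ = 1.9558 rad, the forward-azimuth formula gives
θ = atan2( sin Δλ cos φ₂ , cos φ₁ sin φ₂ − sin φ₁ cos φ₂ cos Δλ ) = atan2(0.8611, 0.4957) = 60.07°.
So the initial bearing is 60.1°.

60.1°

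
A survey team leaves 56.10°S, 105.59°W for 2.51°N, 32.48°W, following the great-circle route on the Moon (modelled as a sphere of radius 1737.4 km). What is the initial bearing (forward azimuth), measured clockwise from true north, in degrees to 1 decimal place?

74.5°

With φ₁ = -0.9791, φ₂ = 0.0438, Δλ = 1.2760 rad, the forward-azimuth formula gives
θ = atan2( sin Δλ cos φ₂ , cos φ₁ sin φ₂ − sin φ₁ cos φ₂ cos Δλ ) = atan2(0.9559, 0.2653) = 74.49°.
So the initial bearing is 74.5°.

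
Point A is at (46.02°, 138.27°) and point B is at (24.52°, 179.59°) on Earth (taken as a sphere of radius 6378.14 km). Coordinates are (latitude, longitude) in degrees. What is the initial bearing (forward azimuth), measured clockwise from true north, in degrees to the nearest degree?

109°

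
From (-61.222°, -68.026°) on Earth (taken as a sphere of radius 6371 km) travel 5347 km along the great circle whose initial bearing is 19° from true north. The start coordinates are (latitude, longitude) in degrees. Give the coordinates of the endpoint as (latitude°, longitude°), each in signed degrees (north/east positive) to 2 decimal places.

Angular distance δ = d/R = 5347/6371 = 0.83927 rad; initial bearing θ = 0.3316 rad.
sin φ₂ = sin φ₁ cos δ + cos φ₁ sin δ cos θ = (-0.8765)(0.6680) + (0.4814)(0.7442)(0.9455) = -0.2468, so φ₂ = -14.29°.
Δλ = atan2(sin θ sin δ cos φ₁, cos δ − sin φ₁ sin φ₂) = atan2(0.1166, 0.4517) = 14.478°.
λ₂ = -68.026° + 14.478° = -53.55°.

-14.29°, -53.55°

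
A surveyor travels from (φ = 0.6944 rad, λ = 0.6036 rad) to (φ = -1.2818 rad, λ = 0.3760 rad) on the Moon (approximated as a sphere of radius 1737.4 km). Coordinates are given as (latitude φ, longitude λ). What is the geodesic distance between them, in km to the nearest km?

With latitudes φ₁ = 39.786°, φ₂ = -73.442° and longitude difference Δλ = -13.041°:
cos c = sin φ₁ sin φ₂ + cos φ₁ cos φ₂ cos Δλ = (0.6399)(-0.9585) + (0.7684)(0.2850)(0.9742) = -0.40004,
so c = arccos(-0.40004) = 1.98235 rad.
Distance = R·c = 1737.4 × 1.9824 ≈ 3444 km.

3444 km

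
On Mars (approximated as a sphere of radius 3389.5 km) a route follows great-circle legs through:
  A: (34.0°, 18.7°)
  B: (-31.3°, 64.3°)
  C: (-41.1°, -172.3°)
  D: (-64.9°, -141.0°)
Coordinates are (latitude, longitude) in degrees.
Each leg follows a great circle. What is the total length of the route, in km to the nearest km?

11750 km

Leg A→B: central angle 1.3642 rad, distance 4624.0 km.
Leg B→C: central angle 1.5837 rad, distance 5368.0 km.
Leg C→D: central angle 0.5188 rad, distance 1758.3 km.
Total: 4624.0 + 5368.0 + 1758.3 ≈ 11750 km.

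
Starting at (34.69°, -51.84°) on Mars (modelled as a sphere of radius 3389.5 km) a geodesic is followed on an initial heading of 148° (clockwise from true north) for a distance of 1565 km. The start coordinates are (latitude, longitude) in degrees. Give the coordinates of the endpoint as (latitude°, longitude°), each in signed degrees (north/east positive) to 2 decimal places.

Angular distance δ = d/R = 1565/3389.5 = 0.46172 rad; initial bearing θ = 2.5831 rad.
sin φ₂ = sin φ₁ cos δ + cos φ₁ sin δ cos θ = (0.5691)(0.8953) + (0.8222)(0.4455)(-0.8480) = 0.1989, so φ₂ = 11.47°.
Δλ = atan2(sin θ sin δ cos φ₁, cos δ − sin φ₁ sin φ₂) = atan2(0.1941, 0.7821) = 13.939°.
λ₂ = -51.840° + 13.939° = -37.90°.

11.47°, -37.90°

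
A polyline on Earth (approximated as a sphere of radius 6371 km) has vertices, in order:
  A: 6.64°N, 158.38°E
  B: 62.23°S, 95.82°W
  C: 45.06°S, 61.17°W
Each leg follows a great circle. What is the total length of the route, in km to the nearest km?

14391 km

Leg A→B: central angle 1.8012 rad, distance 11475.1 km.
Leg B→C: central angle 0.4577 rad, distance 2916.1 km.
Total: 11475.1 + 2916.1 ≈ 14391 km.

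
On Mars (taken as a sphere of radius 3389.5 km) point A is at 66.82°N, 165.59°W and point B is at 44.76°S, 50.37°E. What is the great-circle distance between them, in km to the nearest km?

8925 km

With latitudes φ₁ = 66.820°, φ₂ = -44.760° and longitude difference Δλ = -144.040°:
Haversine: a = sin²(Δφ/2) + cos φ₁ cos φ₂ sin²(Δλ/2) = 0.6839 + (0.3936)(0.7101)(0.9047) = 0.93676.
Central angle c = 2·arcsin(√a) = 2.63320 rad.
Distance = R·c = 3389.5 × 2.6332 ≈ 8925 km.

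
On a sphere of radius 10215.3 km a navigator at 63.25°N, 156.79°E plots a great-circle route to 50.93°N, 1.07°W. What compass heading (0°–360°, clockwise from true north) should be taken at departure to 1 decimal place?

Δλ = -157.860° = -2.7552 rad.
y = sin Δλ · cos φ₂ = (-0.3769)(0.6303) = -0.2375
x = cos φ₁ sin φ₂ − sin φ₁ cos φ₂ cos Δλ = (0.4501)(0.7764) − (0.8930)(0.6303)(-0.9263) = 0.8708
θ = atan2(y, x) = -15.26°; adding 360° gives 344.7°.

344.7°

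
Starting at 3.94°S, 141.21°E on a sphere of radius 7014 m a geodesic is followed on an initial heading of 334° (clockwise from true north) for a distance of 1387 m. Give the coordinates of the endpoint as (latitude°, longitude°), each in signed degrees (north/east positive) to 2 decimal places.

Angular distance δ = d/R = 1387/7014 = 0.19775 rad; initial bearing θ = 5.8294 rad.
sin φ₂ = sin φ₁ cos δ + cos φ₁ sin δ cos θ = (-0.0687)(0.9805) + (0.9976)(0.1965)(0.8988) = 0.1088, so φ₂ = 6.25°.
Δλ = atan2(sin θ sin δ cos φ₁, cos δ − sin φ₁ sin φ₂) = atan2(-0.0859, 0.9880) = -4.970°.
λ₂ = 141.210° − 4.970° = 136.24°.

6.25°, 136.24°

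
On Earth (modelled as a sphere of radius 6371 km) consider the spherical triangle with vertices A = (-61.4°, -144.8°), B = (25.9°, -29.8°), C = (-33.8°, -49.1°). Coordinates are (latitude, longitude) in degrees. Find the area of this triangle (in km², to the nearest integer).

Side lengths (central angles): a = 1.0900, b = 1.1053, c = 2.1718 rad; semiperimeter s = 2.1835.
By l'Huilier's theorem, tan(E/4) = √[tan(s/2) tan((s−a)/2) tan((s−b)/2) tan((s−c)/2)], giving spherical excess E = 0.2558 rad.
Area = E·R² = 0.2558 × (6371)² ≈ 10382100 km².

10382100 km²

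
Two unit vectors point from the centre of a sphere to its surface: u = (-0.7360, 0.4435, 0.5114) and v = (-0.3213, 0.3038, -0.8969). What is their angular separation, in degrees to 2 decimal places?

95.02°

u·v = -0.0875; |u| = 1.0000, |v| = 1.0000.
cos θ = (u·v)/(|u||v|) = -0.0875, so θ = 95.02°.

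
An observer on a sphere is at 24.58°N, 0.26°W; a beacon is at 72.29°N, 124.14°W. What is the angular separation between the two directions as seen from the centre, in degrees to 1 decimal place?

76.0°

In radians: φ₁ = 0.4290, φ₂ = 1.2617, Δλ = -123.880° = -2.1621 rad.
cos c = sin φ₁ sin φ₂ + cos φ₁ cos φ₂ cos Δλ = (0.4160)(0.9526) + (0.9094)(0.3042)(-0.5575) = 0.24204,
so c = arccos(0.24204) = 1.32633 rad.
So the angular separation is 76.0°.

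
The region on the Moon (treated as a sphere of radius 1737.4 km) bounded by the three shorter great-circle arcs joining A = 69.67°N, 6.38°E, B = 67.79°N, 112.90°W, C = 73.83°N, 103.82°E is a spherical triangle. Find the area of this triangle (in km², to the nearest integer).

Side lengths (central angles): a = 0.6355, b = 0.4776, c = 0.6370 rad; semiperimeter s = 0.8750.
By l'Huilier's theorem, tan(E/4) = √[tan(s/2) tan((s−a)/2) tan((s−b)/2) tan((s−c)/2)], giving spherical excess E = 0.1472 rad.
Area = E·R² = 0.1472 × (1737.4)² ≈ 444384 km².

444384 km²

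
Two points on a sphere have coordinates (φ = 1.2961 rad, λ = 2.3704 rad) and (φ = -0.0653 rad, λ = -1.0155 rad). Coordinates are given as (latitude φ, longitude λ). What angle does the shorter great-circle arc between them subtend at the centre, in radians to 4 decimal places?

1.9023 rad

With latitudes φ₁ = 74.261°, φ₂ = -3.741° and longitude difference Δλ = 166.002°:
Haversine: a = sin²(Δφ/2) + cos φ₁ cos φ₂ sin²(Δλ/2) = 0.3961 + (0.2713)(0.9979)(0.9852) = 0.66272.
Central angle c = 2·arcsin(√a) = 1.90228 rad.
So the angular separation is 1.9023 rad.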